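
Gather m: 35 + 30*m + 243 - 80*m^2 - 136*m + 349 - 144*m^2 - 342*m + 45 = -224*m^2 - 448*m + 672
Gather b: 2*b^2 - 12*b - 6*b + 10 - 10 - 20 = 2*b^2 - 18*b - 20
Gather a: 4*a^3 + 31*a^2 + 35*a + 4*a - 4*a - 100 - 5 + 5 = 4*a^3 + 31*a^2 + 35*a - 100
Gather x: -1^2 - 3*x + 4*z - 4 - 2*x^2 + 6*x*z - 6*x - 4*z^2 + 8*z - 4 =-2*x^2 + x*(6*z - 9) - 4*z^2 + 12*z - 9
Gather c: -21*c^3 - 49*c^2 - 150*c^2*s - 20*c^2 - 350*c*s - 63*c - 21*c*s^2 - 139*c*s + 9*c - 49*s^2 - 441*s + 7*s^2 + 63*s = -21*c^3 + c^2*(-150*s - 69) + c*(-21*s^2 - 489*s - 54) - 42*s^2 - 378*s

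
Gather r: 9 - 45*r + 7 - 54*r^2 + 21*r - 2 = -54*r^2 - 24*r + 14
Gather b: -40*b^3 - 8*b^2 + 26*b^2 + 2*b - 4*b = -40*b^3 + 18*b^2 - 2*b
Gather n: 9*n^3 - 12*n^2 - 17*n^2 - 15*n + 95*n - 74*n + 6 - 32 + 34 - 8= 9*n^3 - 29*n^2 + 6*n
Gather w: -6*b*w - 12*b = -6*b*w - 12*b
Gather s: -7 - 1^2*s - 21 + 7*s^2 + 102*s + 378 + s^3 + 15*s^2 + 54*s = s^3 + 22*s^2 + 155*s + 350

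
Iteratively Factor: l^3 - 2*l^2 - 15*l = (l - 5)*(l^2 + 3*l) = l*(l - 5)*(l + 3)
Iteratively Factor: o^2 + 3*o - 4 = (o + 4)*(o - 1)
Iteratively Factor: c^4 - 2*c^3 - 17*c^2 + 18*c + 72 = (c + 2)*(c^3 - 4*c^2 - 9*c + 36) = (c - 3)*(c + 2)*(c^2 - c - 12) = (c - 4)*(c - 3)*(c + 2)*(c + 3)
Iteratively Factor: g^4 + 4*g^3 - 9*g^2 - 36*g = (g - 3)*(g^3 + 7*g^2 + 12*g) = (g - 3)*(g + 3)*(g^2 + 4*g) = (g - 3)*(g + 3)*(g + 4)*(g)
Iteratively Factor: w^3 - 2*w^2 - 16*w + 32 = (w + 4)*(w^2 - 6*w + 8) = (w - 2)*(w + 4)*(w - 4)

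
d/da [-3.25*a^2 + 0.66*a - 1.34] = 0.66 - 6.5*a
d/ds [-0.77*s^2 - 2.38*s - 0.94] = -1.54*s - 2.38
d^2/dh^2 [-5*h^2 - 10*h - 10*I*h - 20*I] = -10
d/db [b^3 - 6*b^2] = 3*b*(b - 4)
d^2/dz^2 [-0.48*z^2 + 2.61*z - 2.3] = -0.960000000000000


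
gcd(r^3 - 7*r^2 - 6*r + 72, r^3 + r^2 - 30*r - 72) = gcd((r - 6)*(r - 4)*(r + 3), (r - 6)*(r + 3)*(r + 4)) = r^2 - 3*r - 18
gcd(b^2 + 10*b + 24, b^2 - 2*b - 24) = b + 4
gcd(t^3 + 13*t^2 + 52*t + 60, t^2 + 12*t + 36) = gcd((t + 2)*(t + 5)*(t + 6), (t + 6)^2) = t + 6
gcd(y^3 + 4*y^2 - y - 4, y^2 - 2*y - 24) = y + 4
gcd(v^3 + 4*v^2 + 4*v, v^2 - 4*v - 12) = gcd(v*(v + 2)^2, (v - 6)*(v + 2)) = v + 2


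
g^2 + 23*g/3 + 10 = (g + 5/3)*(g + 6)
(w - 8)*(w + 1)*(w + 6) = w^3 - w^2 - 50*w - 48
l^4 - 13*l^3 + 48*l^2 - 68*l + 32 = (l - 8)*(l - 2)^2*(l - 1)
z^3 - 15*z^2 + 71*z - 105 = (z - 7)*(z - 5)*(z - 3)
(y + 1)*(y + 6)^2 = y^3 + 13*y^2 + 48*y + 36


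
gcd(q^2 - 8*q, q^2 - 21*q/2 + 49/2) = 1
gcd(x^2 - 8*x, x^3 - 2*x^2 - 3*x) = x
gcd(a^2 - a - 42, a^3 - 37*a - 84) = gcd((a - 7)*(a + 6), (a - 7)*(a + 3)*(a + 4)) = a - 7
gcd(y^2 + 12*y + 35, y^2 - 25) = y + 5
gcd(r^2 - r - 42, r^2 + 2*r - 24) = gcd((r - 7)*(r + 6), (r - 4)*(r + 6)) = r + 6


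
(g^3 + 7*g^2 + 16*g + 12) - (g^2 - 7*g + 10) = g^3 + 6*g^2 + 23*g + 2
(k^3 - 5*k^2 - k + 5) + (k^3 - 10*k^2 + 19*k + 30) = 2*k^3 - 15*k^2 + 18*k + 35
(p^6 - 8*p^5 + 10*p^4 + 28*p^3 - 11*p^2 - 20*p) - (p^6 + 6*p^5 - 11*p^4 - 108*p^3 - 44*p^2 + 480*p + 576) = -14*p^5 + 21*p^4 + 136*p^3 + 33*p^2 - 500*p - 576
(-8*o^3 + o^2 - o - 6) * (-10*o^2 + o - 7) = 80*o^5 - 18*o^4 + 67*o^3 + 52*o^2 + o + 42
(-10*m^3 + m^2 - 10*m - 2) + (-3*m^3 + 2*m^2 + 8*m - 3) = -13*m^3 + 3*m^2 - 2*m - 5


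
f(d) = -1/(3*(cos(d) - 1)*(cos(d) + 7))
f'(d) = -sin(d)/(3*(cos(d) - 1)*(cos(d) + 7)^2) - sin(d)/(3*(cos(d) - 1)^2*(cos(d) + 7))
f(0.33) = 0.78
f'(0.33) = -4.64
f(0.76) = 0.16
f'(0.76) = -0.38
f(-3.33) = 0.03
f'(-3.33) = -0.00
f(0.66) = 0.20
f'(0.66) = -0.58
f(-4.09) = 0.03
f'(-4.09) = -0.01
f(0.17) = 2.90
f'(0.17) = -33.92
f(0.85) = 0.13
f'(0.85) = -0.27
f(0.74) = 0.16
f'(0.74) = -0.41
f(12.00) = 0.27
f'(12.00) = 0.92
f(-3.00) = 0.03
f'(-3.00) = 0.00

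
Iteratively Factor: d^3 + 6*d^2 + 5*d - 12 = (d + 4)*(d^2 + 2*d - 3) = (d + 3)*(d + 4)*(d - 1)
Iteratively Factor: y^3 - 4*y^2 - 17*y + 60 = (y - 3)*(y^2 - y - 20) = (y - 5)*(y - 3)*(y + 4)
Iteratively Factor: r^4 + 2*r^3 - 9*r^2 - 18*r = (r + 2)*(r^3 - 9*r) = (r - 3)*(r + 2)*(r^2 + 3*r) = (r - 3)*(r + 2)*(r + 3)*(r)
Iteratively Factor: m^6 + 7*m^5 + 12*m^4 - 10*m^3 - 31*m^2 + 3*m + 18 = (m + 3)*(m^5 + 4*m^4 - 10*m^2 - m + 6) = (m + 1)*(m + 3)*(m^4 + 3*m^3 - 3*m^2 - 7*m + 6) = (m + 1)*(m + 2)*(m + 3)*(m^3 + m^2 - 5*m + 3) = (m + 1)*(m + 2)*(m + 3)^2*(m^2 - 2*m + 1) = (m - 1)*(m + 1)*(m + 2)*(m + 3)^2*(m - 1)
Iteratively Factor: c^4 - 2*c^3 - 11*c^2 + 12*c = (c - 4)*(c^3 + 2*c^2 - 3*c) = c*(c - 4)*(c^2 + 2*c - 3) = c*(c - 4)*(c - 1)*(c + 3)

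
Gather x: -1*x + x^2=x^2 - x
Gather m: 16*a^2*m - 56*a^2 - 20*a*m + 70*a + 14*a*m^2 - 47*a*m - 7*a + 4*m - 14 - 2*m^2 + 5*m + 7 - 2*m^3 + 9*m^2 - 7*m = -56*a^2 + 63*a - 2*m^3 + m^2*(14*a + 7) + m*(16*a^2 - 67*a + 2) - 7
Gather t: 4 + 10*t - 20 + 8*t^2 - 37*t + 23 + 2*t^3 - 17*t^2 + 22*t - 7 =2*t^3 - 9*t^2 - 5*t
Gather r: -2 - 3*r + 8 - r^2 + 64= -r^2 - 3*r + 70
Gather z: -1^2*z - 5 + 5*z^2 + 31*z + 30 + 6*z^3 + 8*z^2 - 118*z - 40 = 6*z^3 + 13*z^2 - 88*z - 15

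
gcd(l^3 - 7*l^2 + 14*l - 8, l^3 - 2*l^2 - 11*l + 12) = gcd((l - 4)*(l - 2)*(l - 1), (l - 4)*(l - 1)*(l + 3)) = l^2 - 5*l + 4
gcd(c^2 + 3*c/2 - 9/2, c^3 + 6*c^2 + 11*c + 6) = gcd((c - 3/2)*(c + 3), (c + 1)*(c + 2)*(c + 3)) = c + 3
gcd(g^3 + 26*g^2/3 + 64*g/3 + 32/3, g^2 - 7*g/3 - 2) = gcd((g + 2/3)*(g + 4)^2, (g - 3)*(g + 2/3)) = g + 2/3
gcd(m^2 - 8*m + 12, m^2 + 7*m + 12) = 1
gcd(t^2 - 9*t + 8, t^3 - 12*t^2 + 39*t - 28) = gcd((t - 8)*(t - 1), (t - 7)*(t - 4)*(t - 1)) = t - 1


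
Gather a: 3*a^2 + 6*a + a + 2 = 3*a^2 + 7*a + 2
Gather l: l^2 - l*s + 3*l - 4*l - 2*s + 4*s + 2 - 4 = l^2 + l*(-s - 1) + 2*s - 2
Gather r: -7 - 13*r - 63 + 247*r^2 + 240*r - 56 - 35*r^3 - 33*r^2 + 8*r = -35*r^3 + 214*r^2 + 235*r - 126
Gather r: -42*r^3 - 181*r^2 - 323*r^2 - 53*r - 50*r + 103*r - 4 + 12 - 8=-42*r^3 - 504*r^2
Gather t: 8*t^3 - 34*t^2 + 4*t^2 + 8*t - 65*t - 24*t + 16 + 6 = 8*t^3 - 30*t^2 - 81*t + 22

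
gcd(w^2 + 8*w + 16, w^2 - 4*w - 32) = w + 4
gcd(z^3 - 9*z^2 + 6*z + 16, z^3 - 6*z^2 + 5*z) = 1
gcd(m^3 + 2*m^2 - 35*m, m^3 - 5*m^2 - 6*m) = m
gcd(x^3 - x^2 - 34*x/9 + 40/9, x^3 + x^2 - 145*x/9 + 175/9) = x - 5/3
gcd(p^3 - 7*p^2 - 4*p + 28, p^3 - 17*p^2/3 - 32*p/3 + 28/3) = p^2 - 5*p - 14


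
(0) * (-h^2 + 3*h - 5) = 0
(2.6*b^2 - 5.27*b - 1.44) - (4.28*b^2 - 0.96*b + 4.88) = -1.68*b^2 - 4.31*b - 6.32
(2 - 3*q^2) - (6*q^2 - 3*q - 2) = -9*q^2 + 3*q + 4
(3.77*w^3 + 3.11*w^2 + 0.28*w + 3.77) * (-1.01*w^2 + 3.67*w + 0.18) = -3.8077*w^5 + 10.6948*w^4 + 11.8095*w^3 - 2.2203*w^2 + 13.8863*w + 0.6786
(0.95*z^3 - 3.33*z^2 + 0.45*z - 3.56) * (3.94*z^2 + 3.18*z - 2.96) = 3.743*z^5 - 10.0992*z^4 - 11.6284*z^3 - 2.7386*z^2 - 12.6528*z + 10.5376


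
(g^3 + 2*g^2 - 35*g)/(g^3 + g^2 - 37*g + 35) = g/(g - 1)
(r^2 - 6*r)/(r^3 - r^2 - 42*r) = (6 - r)/(-r^2 + r + 42)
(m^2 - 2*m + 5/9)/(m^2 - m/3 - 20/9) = (3*m - 1)/(3*m + 4)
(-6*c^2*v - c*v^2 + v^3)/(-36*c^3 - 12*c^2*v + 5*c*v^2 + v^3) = v/(6*c + v)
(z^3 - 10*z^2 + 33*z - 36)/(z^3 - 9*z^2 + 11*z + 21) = (z^2 - 7*z + 12)/(z^2 - 6*z - 7)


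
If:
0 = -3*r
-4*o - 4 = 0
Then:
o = -1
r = 0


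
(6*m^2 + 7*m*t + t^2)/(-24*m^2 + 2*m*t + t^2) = (m + t)/(-4*m + t)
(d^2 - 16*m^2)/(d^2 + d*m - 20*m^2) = (d + 4*m)/(d + 5*m)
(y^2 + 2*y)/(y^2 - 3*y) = (y + 2)/(y - 3)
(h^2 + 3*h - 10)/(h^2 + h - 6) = (h + 5)/(h + 3)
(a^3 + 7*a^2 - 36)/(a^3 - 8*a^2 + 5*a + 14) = (a^2 + 9*a + 18)/(a^2 - 6*a - 7)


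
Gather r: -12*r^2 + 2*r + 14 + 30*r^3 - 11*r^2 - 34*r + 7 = 30*r^3 - 23*r^2 - 32*r + 21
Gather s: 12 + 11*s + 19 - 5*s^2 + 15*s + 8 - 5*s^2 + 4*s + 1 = -10*s^2 + 30*s + 40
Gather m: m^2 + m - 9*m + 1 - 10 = m^2 - 8*m - 9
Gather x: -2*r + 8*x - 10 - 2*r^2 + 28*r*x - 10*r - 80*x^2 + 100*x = -2*r^2 - 12*r - 80*x^2 + x*(28*r + 108) - 10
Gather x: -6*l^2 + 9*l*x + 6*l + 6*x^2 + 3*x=-6*l^2 + 6*l + 6*x^2 + x*(9*l + 3)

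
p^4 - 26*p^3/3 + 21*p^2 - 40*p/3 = p*(p - 5)*(p - 8/3)*(p - 1)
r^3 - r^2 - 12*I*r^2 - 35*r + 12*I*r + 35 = (r - 1)*(r - 7*I)*(r - 5*I)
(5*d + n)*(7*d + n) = 35*d^2 + 12*d*n + n^2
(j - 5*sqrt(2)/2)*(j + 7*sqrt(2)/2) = j^2 + sqrt(2)*j - 35/2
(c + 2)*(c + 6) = c^2 + 8*c + 12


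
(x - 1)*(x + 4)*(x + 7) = x^3 + 10*x^2 + 17*x - 28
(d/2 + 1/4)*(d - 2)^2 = d^3/2 - 7*d^2/4 + d + 1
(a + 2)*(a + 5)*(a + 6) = a^3 + 13*a^2 + 52*a + 60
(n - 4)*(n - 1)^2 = n^3 - 6*n^2 + 9*n - 4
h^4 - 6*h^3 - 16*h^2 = h^2*(h - 8)*(h + 2)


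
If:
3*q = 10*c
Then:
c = 3*q/10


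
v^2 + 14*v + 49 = (v + 7)^2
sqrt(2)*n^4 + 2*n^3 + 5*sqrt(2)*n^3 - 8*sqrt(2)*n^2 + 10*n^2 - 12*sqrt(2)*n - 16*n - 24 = (n - 2)*(n + 6)*(n + sqrt(2))*(sqrt(2)*n + sqrt(2))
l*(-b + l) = -b*l + l^2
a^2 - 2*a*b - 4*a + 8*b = (a - 4)*(a - 2*b)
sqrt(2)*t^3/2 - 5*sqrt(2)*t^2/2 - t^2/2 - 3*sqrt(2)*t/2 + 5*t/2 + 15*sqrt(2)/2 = (t - 5)*(t - 3*sqrt(2)/2)*(sqrt(2)*t/2 + 1)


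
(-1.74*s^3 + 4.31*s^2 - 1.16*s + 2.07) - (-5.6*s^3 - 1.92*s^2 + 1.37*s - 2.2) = 3.86*s^3 + 6.23*s^2 - 2.53*s + 4.27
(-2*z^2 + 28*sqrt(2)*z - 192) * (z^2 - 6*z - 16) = -2*z^4 + 12*z^3 + 28*sqrt(2)*z^3 - 168*sqrt(2)*z^2 - 160*z^2 - 448*sqrt(2)*z + 1152*z + 3072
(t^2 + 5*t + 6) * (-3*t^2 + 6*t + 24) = -3*t^4 - 9*t^3 + 36*t^2 + 156*t + 144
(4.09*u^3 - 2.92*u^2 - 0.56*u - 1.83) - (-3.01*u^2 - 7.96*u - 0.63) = 4.09*u^3 + 0.0899999999999999*u^2 + 7.4*u - 1.2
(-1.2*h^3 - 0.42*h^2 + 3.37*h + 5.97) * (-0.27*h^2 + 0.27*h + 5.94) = 0.324*h^5 - 0.2106*h^4 - 8.1513*h^3 - 3.1968*h^2 + 21.6297*h + 35.4618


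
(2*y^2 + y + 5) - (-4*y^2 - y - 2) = 6*y^2 + 2*y + 7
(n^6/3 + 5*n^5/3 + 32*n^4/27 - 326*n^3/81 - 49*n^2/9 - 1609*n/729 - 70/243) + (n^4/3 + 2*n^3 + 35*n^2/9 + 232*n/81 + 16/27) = n^6/3 + 5*n^5/3 + 41*n^4/27 - 164*n^3/81 - 14*n^2/9 + 479*n/729 + 74/243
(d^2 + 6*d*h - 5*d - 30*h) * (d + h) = d^3 + 7*d^2*h - 5*d^2 + 6*d*h^2 - 35*d*h - 30*h^2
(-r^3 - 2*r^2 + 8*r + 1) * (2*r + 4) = -2*r^4 - 8*r^3 + 8*r^2 + 34*r + 4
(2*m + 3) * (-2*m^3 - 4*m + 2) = -4*m^4 - 6*m^3 - 8*m^2 - 8*m + 6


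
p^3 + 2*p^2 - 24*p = p*(p - 4)*(p + 6)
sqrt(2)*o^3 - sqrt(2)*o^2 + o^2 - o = o*(o - 1)*(sqrt(2)*o + 1)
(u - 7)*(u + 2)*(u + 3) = u^3 - 2*u^2 - 29*u - 42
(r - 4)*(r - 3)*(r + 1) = r^3 - 6*r^2 + 5*r + 12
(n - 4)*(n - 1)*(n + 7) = n^3 + 2*n^2 - 31*n + 28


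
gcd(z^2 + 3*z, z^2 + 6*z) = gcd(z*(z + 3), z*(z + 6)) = z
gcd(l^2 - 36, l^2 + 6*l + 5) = 1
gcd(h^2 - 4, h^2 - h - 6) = h + 2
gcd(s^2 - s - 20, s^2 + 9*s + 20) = s + 4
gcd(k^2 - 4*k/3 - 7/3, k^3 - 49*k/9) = k - 7/3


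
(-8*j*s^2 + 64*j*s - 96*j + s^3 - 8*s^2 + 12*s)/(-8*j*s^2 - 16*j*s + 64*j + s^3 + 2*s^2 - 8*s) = (s - 6)/(s + 4)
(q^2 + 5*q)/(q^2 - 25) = q/(q - 5)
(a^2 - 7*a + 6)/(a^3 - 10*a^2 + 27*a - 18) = 1/(a - 3)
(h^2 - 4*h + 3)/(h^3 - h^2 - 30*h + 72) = (h - 1)/(h^2 + 2*h - 24)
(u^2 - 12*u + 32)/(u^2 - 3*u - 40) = (u - 4)/(u + 5)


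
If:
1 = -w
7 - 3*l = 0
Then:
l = 7/3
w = -1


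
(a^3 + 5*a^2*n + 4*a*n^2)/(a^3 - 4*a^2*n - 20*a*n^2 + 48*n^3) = a*(a + n)/(a^2 - 8*a*n + 12*n^2)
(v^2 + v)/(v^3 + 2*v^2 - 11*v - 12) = v/(v^2 + v - 12)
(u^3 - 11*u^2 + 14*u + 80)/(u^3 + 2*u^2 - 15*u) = (u^3 - 11*u^2 + 14*u + 80)/(u*(u^2 + 2*u - 15))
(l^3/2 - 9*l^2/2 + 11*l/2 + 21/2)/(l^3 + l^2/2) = (l^3 - 9*l^2 + 11*l + 21)/(l^2*(2*l + 1))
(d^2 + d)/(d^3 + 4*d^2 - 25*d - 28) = d/(d^2 + 3*d - 28)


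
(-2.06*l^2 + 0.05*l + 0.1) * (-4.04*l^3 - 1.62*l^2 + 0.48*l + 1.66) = 8.3224*l^5 + 3.1352*l^4 - 1.4738*l^3 - 3.5576*l^2 + 0.131*l + 0.166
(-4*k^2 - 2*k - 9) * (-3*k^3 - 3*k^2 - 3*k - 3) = 12*k^5 + 18*k^4 + 45*k^3 + 45*k^2 + 33*k + 27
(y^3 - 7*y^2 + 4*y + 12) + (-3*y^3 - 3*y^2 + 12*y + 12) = -2*y^3 - 10*y^2 + 16*y + 24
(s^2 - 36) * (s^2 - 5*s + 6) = s^4 - 5*s^3 - 30*s^2 + 180*s - 216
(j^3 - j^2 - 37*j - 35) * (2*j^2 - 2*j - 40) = 2*j^5 - 4*j^4 - 112*j^3 + 44*j^2 + 1550*j + 1400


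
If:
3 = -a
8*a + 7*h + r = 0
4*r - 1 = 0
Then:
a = -3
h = 95/28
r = 1/4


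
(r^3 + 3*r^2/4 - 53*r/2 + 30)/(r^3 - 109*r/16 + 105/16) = 4*(r^2 + 2*r - 24)/(4*r^2 + 5*r - 21)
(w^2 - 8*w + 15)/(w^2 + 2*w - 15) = (w - 5)/(w + 5)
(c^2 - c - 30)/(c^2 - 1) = (c^2 - c - 30)/(c^2 - 1)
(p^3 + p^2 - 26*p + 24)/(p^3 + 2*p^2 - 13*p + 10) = (p^2 + 2*p - 24)/(p^2 + 3*p - 10)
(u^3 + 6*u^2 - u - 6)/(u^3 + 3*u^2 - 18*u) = (u^2 - 1)/(u*(u - 3))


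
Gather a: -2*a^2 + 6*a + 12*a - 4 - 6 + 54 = -2*a^2 + 18*a + 44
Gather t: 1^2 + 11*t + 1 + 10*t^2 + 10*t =10*t^2 + 21*t + 2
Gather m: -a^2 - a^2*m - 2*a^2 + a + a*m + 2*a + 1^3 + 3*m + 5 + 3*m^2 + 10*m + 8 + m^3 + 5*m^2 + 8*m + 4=-3*a^2 + 3*a + m^3 + 8*m^2 + m*(-a^2 + a + 21) + 18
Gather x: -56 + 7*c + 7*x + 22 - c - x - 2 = 6*c + 6*x - 36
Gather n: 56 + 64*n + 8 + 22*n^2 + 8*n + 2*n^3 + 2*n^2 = 2*n^3 + 24*n^2 + 72*n + 64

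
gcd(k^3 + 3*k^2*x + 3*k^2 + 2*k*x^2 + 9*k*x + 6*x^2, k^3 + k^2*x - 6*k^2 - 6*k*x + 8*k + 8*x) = k + x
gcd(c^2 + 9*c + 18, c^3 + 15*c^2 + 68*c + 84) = c + 6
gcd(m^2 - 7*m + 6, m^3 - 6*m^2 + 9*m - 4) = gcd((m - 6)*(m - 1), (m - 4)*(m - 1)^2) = m - 1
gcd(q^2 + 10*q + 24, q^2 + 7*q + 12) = q + 4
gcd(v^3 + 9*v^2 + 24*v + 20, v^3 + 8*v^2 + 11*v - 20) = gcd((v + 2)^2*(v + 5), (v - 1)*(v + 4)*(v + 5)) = v + 5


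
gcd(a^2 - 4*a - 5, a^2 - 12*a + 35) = a - 5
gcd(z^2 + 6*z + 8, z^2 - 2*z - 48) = 1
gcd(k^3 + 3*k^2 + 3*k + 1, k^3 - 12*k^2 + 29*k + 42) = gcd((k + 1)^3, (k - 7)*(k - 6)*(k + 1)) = k + 1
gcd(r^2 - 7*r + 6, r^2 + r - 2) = r - 1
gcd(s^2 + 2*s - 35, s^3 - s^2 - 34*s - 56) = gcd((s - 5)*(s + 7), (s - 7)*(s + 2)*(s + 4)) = 1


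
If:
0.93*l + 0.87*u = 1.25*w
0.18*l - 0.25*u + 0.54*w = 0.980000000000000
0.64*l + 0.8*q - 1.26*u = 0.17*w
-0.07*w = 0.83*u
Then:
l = 1.71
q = -1.27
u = -0.10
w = 1.20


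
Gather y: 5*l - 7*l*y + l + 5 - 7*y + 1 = 6*l + y*(-7*l - 7) + 6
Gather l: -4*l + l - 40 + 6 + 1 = -3*l - 33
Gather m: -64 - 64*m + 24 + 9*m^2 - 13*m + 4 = 9*m^2 - 77*m - 36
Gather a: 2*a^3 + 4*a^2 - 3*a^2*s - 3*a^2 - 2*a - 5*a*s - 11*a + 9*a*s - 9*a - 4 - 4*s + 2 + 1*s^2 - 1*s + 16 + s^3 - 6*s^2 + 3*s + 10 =2*a^3 + a^2*(1 - 3*s) + a*(4*s - 22) + s^3 - 5*s^2 - 2*s + 24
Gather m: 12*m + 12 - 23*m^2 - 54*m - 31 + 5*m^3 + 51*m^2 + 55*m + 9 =5*m^3 + 28*m^2 + 13*m - 10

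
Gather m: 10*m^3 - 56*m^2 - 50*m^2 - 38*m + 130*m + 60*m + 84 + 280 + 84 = 10*m^3 - 106*m^2 + 152*m + 448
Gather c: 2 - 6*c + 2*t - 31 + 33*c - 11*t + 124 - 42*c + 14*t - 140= -15*c + 5*t - 45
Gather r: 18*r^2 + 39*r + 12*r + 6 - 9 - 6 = 18*r^2 + 51*r - 9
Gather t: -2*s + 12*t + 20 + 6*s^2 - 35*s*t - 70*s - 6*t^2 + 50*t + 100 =6*s^2 - 72*s - 6*t^2 + t*(62 - 35*s) + 120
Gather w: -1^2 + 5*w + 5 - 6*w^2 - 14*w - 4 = -6*w^2 - 9*w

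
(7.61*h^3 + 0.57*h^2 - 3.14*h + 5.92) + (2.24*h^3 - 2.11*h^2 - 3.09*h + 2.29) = 9.85*h^3 - 1.54*h^2 - 6.23*h + 8.21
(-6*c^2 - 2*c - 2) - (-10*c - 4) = -6*c^2 + 8*c + 2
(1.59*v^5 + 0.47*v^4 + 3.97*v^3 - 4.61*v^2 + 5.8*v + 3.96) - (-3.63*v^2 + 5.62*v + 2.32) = 1.59*v^5 + 0.47*v^4 + 3.97*v^3 - 0.98*v^2 + 0.18*v + 1.64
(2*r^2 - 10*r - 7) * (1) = 2*r^2 - 10*r - 7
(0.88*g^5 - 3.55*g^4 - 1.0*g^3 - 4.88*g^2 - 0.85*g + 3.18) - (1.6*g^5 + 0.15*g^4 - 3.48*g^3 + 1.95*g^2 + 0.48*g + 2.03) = -0.72*g^5 - 3.7*g^4 + 2.48*g^3 - 6.83*g^2 - 1.33*g + 1.15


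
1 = 1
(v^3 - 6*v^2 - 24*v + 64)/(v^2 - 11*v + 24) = (v^2 + 2*v - 8)/(v - 3)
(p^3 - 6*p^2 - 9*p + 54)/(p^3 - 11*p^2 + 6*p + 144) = (p - 3)/(p - 8)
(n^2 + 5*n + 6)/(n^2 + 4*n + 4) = (n + 3)/(n + 2)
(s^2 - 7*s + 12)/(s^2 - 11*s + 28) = (s - 3)/(s - 7)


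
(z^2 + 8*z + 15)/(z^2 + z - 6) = (z + 5)/(z - 2)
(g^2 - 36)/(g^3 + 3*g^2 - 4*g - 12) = (g^2 - 36)/(g^3 + 3*g^2 - 4*g - 12)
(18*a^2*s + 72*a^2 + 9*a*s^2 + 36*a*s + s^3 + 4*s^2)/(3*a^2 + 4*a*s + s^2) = (6*a*s + 24*a + s^2 + 4*s)/(a + s)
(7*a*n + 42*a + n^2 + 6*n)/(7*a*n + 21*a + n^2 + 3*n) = (n + 6)/(n + 3)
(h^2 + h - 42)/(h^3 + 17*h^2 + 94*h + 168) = (h - 6)/(h^2 + 10*h + 24)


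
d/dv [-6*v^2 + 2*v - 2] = 2 - 12*v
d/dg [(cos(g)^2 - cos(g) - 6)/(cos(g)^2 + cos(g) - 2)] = -2*sin(g)/(cos(g) - 1)^2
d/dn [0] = 0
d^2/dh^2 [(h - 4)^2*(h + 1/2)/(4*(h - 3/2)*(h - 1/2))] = (8*h^3 + 1164*h^2 - 2346*h + 1273)/(64*h^6 - 384*h^5 + 912*h^4 - 1088*h^3 + 684*h^2 - 216*h + 27)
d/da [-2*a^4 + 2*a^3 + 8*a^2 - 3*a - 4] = -8*a^3 + 6*a^2 + 16*a - 3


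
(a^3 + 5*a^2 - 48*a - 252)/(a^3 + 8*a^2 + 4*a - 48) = (a^2 - a - 42)/(a^2 + 2*a - 8)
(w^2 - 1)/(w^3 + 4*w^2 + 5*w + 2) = (w - 1)/(w^2 + 3*w + 2)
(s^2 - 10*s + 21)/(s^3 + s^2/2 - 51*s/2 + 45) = 2*(s - 7)/(2*s^2 + 7*s - 30)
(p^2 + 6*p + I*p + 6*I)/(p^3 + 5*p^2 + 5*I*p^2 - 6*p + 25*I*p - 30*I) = (p + I)/(p^2 + p*(-1 + 5*I) - 5*I)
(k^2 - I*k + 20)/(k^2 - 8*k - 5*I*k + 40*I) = (k + 4*I)/(k - 8)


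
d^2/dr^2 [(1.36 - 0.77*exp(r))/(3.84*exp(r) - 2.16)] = (13.667328*exp(r) + 7.687872)*exp(r)/(56.623104*exp(3*r) - 95.551488*exp(2*r) + 53.747712*exp(r) - 10.077696)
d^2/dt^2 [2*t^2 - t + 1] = 4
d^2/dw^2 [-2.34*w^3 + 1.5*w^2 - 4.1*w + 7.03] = 3.0 - 14.04*w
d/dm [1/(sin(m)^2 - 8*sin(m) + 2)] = 2*(4 - sin(m))*cos(m)/(sin(m)^2 - 8*sin(m) + 2)^2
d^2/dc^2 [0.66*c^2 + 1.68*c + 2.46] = 1.32000000000000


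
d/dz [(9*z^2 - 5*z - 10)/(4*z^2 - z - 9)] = (11*z^2 - 82*z + 35)/(16*z^4 - 8*z^3 - 71*z^2 + 18*z + 81)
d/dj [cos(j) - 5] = -sin(j)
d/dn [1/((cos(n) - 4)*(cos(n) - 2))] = 2*(cos(n) - 3)*sin(n)/((cos(n) - 4)^2*(cos(n) - 2)^2)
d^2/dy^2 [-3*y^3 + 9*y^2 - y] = 18 - 18*y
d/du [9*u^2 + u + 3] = 18*u + 1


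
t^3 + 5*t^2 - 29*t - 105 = (t - 5)*(t + 3)*(t + 7)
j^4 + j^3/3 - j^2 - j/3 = j*(j - 1)*(j + 1/3)*(j + 1)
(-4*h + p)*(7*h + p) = -28*h^2 + 3*h*p + p^2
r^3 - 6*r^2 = r^2*(r - 6)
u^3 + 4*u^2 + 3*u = u*(u + 1)*(u + 3)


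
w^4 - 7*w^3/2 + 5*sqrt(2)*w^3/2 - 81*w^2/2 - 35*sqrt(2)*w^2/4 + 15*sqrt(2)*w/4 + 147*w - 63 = (w - 3)*(w - 1/2)*(w - 7*sqrt(2)/2)*(w + 6*sqrt(2))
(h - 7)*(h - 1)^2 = h^3 - 9*h^2 + 15*h - 7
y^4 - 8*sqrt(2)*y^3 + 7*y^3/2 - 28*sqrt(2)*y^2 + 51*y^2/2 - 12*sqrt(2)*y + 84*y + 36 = (y + 1/2)*(y + 3)*(y - 6*sqrt(2))*(y - 2*sqrt(2))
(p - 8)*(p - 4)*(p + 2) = p^3 - 10*p^2 + 8*p + 64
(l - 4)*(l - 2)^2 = l^3 - 8*l^2 + 20*l - 16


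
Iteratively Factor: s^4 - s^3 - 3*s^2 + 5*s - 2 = (s + 2)*(s^3 - 3*s^2 + 3*s - 1) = (s - 1)*(s + 2)*(s^2 - 2*s + 1) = (s - 1)^2*(s + 2)*(s - 1)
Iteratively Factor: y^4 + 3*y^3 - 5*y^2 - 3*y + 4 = (y + 1)*(y^3 + 2*y^2 - 7*y + 4) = (y + 1)*(y + 4)*(y^2 - 2*y + 1) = (y - 1)*(y + 1)*(y + 4)*(y - 1)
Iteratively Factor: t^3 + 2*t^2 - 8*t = (t + 4)*(t^2 - 2*t) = (t - 2)*(t + 4)*(t)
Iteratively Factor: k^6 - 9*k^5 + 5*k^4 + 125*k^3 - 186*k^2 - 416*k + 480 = (k + 2)*(k^5 - 11*k^4 + 27*k^3 + 71*k^2 - 328*k + 240) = (k - 5)*(k + 2)*(k^4 - 6*k^3 - 3*k^2 + 56*k - 48) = (k - 5)*(k + 2)*(k + 3)*(k^3 - 9*k^2 + 24*k - 16) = (k - 5)*(k - 4)*(k + 2)*(k + 3)*(k^2 - 5*k + 4) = (k - 5)*(k - 4)*(k - 1)*(k + 2)*(k + 3)*(k - 4)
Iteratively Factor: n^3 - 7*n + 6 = (n - 2)*(n^2 + 2*n - 3) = (n - 2)*(n - 1)*(n + 3)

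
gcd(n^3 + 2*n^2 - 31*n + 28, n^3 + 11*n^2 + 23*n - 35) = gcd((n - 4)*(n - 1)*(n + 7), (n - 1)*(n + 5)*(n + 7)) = n^2 + 6*n - 7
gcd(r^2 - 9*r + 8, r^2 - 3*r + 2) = r - 1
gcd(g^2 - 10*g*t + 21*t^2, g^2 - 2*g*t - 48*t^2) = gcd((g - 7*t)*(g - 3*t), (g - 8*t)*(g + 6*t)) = 1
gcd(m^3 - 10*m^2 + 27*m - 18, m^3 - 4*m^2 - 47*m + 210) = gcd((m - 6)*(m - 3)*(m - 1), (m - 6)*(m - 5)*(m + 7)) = m - 6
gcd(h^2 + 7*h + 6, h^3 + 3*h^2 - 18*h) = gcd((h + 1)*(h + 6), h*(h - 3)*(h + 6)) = h + 6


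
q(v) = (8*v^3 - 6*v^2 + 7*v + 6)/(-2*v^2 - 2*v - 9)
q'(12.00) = -4.01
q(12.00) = -40.65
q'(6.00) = -3.90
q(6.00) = -16.77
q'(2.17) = -2.59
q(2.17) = -3.28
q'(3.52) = -3.48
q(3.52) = -7.48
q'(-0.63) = -2.80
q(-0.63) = 0.33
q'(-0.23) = -1.22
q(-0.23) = -0.46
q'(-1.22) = -5.19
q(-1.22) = 2.73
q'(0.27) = -0.32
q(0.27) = -0.79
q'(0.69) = -0.50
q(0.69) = -0.94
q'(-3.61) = -5.44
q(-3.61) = 17.02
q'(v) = (4*v + 2)*(8*v^3 - 6*v^2 + 7*v + 6)/(-2*v^2 - 2*v - 9)^2 + (24*v^2 - 12*v + 7)/(-2*v^2 - 2*v - 9)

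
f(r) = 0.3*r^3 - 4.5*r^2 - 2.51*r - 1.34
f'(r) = 0.9*r^2 - 9.0*r - 2.51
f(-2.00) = -16.72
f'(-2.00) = 19.09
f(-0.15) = -1.07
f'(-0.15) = -1.14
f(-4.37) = -101.34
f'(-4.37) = 54.01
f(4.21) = -69.28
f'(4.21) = -24.45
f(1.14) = -9.61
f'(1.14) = -11.60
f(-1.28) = -6.13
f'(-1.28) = 10.48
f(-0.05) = -1.23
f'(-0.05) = -2.06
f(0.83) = -6.35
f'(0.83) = -9.36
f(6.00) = -113.60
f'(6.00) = -24.11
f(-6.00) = -213.08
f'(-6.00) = 83.89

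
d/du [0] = 0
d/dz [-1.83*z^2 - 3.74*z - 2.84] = -3.66*z - 3.74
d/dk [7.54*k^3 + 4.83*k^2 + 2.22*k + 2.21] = 22.62*k^2 + 9.66*k + 2.22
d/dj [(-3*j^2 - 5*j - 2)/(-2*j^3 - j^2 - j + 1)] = ((6*j + 5)*(2*j^3 + j^2 + j - 1) - (3*j^2 + 5*j + 2)*(6*j^2 + 2*j + 1))/(2*j^3 + j^2 + j - 1)^2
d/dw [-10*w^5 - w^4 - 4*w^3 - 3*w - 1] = -50*w^4 - 4*w^3 - 12*w^2 - 3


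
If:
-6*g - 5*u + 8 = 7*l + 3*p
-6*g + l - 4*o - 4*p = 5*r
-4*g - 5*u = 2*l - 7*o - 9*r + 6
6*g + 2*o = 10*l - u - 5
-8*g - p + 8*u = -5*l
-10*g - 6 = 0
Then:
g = -3/5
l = 36983/14810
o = 189291/14810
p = 4023/2962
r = -29893/2962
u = -14743/7405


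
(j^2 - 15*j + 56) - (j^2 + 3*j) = 56 - 18*j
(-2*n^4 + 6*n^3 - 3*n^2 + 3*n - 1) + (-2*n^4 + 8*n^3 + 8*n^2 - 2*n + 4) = -4*n^4 + 14*n^3 + 5*n^2 + n + 3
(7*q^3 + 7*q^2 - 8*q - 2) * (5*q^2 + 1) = 35*q^5 + 35*q^4 - 33*q^3 - 3*q^2 - 8*q - 2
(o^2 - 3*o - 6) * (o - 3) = o^3 - 6*o^2 + 3*o + 18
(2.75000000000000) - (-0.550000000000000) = 3.30000000000000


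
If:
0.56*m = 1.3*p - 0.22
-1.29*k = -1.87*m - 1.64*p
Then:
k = 4.63648947951274*p - 0.569490586932447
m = 2.32142857142857*p - 0.392857142857143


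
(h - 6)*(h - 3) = h^2 - 9*h + 18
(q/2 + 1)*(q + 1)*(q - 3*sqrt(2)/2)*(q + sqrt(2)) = q^4/2 - sqrt(2)*q^3/4 + 3*q^3/2 - 3*sqrt(2)*q^2/4 - q^2/2 - 9*q/2 - sqrt(2)*q/2 - 3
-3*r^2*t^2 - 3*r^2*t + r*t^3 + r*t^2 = t*(-3*r + t)*(r*t + r)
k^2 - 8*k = k*(k - 8)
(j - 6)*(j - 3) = j^2 - 9*j + 18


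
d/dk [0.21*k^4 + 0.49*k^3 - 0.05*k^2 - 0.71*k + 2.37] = 0.84*k^3 + 1.47*k^2 - 0.1*k - 0.71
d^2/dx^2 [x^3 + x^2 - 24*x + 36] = 6*x + 2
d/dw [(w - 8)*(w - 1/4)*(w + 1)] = 3*w^2 - 29*w/2 - 25/4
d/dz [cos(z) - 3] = -sin(z)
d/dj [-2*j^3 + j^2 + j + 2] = -6*j^2 + 2*j + 1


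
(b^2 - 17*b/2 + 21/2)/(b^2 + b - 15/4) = 2*(b - 7)/(2*b + 5)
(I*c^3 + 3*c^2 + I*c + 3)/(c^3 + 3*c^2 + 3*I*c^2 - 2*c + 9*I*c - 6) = (I*c^2 + 4*c - 3*I)/(c^2 + c*(3 + 2*I) + 6*I)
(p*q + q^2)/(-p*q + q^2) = (-p - q)/(p - q)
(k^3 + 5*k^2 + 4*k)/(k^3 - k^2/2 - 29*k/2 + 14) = 2*k*(k + 1)/(2*k^2 - 9*k + 7)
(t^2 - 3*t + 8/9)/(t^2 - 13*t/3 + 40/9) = (3*t - 1)/(3*t - 5)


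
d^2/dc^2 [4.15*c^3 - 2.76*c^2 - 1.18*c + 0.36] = 24.9*c - 5.52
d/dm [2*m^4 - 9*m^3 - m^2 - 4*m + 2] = 8*m^3 - 27*m^2 - 2*m - 4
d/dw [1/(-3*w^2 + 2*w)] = 2*(3*w - 1)/(w^2*(3*w - 2)^2)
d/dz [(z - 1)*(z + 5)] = 2*z + 4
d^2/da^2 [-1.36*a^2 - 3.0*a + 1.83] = -2.72000000000000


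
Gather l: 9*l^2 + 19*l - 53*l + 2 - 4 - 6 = 9*l^2 - 34*l - 8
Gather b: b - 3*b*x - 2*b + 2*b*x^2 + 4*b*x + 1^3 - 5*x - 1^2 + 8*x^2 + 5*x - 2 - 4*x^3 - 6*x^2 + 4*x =b*(2*x^2 + x - 1) - 4*x^3 + 2*x^2 + 4*x - 2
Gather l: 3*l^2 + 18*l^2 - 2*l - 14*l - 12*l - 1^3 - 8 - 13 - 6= 21*l^2 - 28*l - 28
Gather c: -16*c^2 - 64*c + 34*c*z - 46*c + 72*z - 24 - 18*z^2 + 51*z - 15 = -16*c^2 + c*(34*z - 110) - 18*z^2 + 123*z - 39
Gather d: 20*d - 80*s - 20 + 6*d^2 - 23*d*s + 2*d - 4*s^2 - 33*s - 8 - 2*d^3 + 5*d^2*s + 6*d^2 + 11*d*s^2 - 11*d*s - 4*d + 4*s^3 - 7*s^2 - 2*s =-2*d^3 + d^2*(5*s + 12) + d*(11*s^2 - 34*s + 18) + 4*s^3 - 11*s^2 - 115*s - 28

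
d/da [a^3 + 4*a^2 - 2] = a*(3*a + 8)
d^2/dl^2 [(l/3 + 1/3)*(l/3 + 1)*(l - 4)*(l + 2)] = 4*l^2/3 + 4*l/3 - 26/9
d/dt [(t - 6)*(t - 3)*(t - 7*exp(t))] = -7*t^2*exp(t) + 3*t^2 + 49*t*exp(t) - 18*t - 63*exp(t) + 18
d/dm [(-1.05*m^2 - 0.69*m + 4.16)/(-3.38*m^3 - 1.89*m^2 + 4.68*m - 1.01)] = (-3.549*m^4 - 4.6644*m^3 + 35.9643*m^2 + 17.8458*m - 18.7719)/(11.4244*m^6 + 12.7764*m^5 - 28.0647*m^4 - 10.8628*m^3 + 25.7202*m^2 - 9.4536*m + 1.0201)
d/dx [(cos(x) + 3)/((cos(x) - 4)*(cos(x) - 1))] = (cos(x)^2 + 6*cos(x) - 19)*sin(x)/((cos(x) - 4)^2*(cos(x) - 1)^2)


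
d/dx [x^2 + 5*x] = 2*x + 5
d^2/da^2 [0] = 0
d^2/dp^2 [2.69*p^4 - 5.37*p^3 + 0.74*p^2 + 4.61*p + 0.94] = 32.28*p^2 - 32.22*p + 1.48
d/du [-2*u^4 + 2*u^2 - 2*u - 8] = -8*u^3 + 4*u - 2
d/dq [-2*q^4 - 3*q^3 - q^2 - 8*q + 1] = -8*q^3 - 9*q^2 - 2*q - 8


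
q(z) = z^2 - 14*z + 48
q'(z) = 2*z - 14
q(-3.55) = 110.30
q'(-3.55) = -21.10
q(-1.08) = 64.29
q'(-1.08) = -16.16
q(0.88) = 36.45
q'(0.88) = -12.24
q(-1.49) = 71.08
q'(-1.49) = -16.98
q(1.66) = 27.52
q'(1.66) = -10.68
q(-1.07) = 64.12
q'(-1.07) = -16.14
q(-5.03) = 143.72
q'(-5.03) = -24.06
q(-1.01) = 63.16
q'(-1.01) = -16.02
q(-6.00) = 168.00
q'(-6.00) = -26.00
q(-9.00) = 255.00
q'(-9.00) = -32.00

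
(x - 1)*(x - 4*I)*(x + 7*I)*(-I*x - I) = -I*x^4 + 3*x^3 - 27*I*x^2 - 3*x + 28*I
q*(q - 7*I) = q^2 - 7*I*q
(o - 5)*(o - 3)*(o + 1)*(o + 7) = o^4 - 42*o^2 + 64*o + 105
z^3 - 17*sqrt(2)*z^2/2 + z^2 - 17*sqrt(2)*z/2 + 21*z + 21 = (z + 1)*(z - 7*sqrt(2))*(z - 3*sqrt(2)/2)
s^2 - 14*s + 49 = (s - 7)^2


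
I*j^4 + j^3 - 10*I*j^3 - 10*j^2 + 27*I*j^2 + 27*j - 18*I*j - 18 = (j - 6)*(j - 3)*(j - I)*(I*j - I)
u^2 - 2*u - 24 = (u - 6)*(u + 4)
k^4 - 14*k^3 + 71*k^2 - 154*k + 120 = (k - 5)*(k - 4)*(k - 3)*(k - 2)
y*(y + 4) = y^2 + 4*y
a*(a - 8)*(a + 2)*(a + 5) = a^4 - a^3 - 46*a^2 - 80*a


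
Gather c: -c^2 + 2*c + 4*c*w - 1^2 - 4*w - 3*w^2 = -c^2 + c*(4*w + 2) - 3*w^2 - 4*w - 1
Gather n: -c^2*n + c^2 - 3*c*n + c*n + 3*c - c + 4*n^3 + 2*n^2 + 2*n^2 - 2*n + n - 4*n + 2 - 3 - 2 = c^2 + 2*c + 4*n^3 + 4*n^2 + n*(-c^2 - 2*c - 5) - 3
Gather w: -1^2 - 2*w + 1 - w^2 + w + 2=-w^2 - w + 2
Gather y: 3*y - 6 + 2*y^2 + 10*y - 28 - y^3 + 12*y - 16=-y^3 + 2*y^2 + 25*y - 50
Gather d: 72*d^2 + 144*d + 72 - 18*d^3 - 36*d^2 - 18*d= -18*d^3 + 36*d^2 + 126*d + 72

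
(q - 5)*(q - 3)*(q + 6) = q^3 - 2*q^2 - 33*q + 90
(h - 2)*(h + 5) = h^2 + 3*h - 10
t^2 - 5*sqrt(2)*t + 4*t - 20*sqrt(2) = (t + 4)*(t - 5*sqrt(2))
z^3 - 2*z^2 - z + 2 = (z - 2)*(z - 1)*(z + 1)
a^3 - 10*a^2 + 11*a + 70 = (a - 7)*(a - 5)*(a + 2)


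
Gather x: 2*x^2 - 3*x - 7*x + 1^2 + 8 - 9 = 2*x^2 - 10*x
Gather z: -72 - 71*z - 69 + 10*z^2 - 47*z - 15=10*z^2 - 118*z - 156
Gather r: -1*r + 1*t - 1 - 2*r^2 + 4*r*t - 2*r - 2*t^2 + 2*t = -2*r^2 + r*(4*t - 3) - 2*t^2 + 3*t - 1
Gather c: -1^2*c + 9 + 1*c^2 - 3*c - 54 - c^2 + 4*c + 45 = 0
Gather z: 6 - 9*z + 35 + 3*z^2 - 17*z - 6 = 3*z^2 - 26*z + 35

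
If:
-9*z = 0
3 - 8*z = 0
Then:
No Solution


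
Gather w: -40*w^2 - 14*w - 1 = -40*w^2 - 14*w - 1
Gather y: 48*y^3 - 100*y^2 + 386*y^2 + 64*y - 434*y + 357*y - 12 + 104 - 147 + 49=48*y^3 + 286*y^2 - 13*y - 6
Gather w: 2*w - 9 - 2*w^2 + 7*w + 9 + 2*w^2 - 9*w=0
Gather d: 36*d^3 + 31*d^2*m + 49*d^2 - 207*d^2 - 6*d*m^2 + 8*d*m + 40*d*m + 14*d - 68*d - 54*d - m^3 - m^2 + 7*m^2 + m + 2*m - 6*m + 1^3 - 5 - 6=36*d^3 + d^2*(31*m - 158) + d*(-6*m^2 + 48*m - 108) - m^3 + 6*m^2 - 3*m - 10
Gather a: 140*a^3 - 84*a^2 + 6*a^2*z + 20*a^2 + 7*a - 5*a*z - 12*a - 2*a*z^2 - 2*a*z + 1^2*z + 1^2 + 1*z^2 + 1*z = 140*a^3 + a^2*(6*z - 64) + a*(-2*z^2 - 7*z - 5) + z^2 + 2*z + 1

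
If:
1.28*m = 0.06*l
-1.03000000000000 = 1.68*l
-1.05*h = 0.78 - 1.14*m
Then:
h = -0.77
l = -0.61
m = -0.03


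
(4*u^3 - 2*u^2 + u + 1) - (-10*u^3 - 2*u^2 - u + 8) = 14*u^3 + 2*u - 7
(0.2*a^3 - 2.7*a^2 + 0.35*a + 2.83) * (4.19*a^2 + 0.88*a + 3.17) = 0.838*a^5 - 11.137*a^4 - 0.2755*a^3 + 3.6067*a^2 + 3.5999*a + 8.9711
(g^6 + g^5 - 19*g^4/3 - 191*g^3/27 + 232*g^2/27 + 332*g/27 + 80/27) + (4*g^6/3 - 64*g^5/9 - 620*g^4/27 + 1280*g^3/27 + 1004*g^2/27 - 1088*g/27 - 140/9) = 7*g^6/3 - 55*g^5/9 - 791*g^4/27 + 121*g^3/3 + 412*g^2/9 - 28*g - 340/27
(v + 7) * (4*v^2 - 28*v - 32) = 4*v^3 - 228*v - 224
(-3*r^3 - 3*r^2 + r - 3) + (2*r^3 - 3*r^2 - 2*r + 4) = -r^3 - 6*r^2 - r + 1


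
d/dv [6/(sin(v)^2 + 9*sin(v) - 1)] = -6*(2*sin(v) + 9)*cos(v)/(9*sin(v) - cos(v)^2)^2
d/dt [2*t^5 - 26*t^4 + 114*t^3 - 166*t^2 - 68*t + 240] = 10*t^4 - 104*t^3 + 342*t^2 - 332*t - 68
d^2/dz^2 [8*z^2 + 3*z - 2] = 16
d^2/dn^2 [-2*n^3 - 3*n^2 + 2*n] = -12*n - 6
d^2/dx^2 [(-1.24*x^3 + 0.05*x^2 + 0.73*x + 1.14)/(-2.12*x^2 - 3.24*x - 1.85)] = (-1.4210854715202e-14*x^5 - 2.8421709430404e-14*x^4 + 10.432544*x^3 + 15.030264*x^2 - 4.34083200000001*x - 6.583378)/(9.528128*x^6 + 43.685568*x^5 + 91.708656*x^4 + 110.255904*x^3 + 80.02878*x^2 + 33.2667*x + 6.331625)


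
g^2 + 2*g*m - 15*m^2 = (g - 3*m)*(g + 5*m)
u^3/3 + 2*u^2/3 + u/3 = u*(u/3 + 1/3)*(u + 1)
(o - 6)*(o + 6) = o^2 - 36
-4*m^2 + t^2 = (-2*m + t)*(2*m + t)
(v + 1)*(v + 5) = v^2 + 6*v + 5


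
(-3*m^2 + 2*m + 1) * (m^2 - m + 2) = -3*m^4 + 5*m^3 - 7*m^2 + 3*m + 2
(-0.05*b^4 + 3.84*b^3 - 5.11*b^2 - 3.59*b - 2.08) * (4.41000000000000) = -0.2205*b^4 + 16.9344*b^3 - 22.5351*b^2 - 15.8319*b - 9.1728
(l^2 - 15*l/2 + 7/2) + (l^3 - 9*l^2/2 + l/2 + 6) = l^3 - 7*l^2/2 - 7*l + 19/2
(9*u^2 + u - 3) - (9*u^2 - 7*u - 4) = 8*u + 1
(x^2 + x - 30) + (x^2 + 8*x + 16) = 2*x^2 + 9*x - 14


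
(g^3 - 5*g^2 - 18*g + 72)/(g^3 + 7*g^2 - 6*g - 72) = (g - 6)/(g + 6)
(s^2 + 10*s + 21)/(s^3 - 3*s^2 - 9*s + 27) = (s + 7)/(s^2 - 6*s + 9)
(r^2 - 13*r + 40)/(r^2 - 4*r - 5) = (r - 8)/(r + 1)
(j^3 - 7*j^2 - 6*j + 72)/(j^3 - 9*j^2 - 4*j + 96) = (j - 6)/(j - 8)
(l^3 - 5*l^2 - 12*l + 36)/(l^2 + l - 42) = (l^2 + l - 6)/(l + 7)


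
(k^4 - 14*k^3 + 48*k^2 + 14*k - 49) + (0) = k^4 - 14*k^3 + 48*k^2 + 14*k - 49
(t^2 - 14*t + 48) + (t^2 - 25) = 2*t^2 - 14*t + 23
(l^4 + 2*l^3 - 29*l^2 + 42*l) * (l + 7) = l^5 + 9*l^4 - 15*l^3 - 161*l^2 + 294*l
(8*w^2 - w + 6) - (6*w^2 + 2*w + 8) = 2*w^2 - 3*w - 2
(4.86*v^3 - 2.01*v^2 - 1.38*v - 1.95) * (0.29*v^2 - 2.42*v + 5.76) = 1.4094*v^5 - 12.3441*v^4 + 32.4576*v^3 - 8.8035*v^2 - 3.2298*v - 11.232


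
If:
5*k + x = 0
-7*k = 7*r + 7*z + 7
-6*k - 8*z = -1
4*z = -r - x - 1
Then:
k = 1/22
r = -25/22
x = -5/22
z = 1/11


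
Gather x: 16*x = 16*x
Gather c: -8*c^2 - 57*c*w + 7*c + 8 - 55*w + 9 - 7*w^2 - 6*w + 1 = -8*c^2 + c*(7 - 57*w) - 7*w^2 - 61*w + 18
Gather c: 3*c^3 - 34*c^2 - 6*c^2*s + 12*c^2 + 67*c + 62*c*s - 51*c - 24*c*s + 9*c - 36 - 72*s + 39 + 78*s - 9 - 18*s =3*c^3 + c^2*(-6*s - 22) + c*(38*s + 25) - 12*s - 6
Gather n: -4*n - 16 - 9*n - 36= -13*n - 52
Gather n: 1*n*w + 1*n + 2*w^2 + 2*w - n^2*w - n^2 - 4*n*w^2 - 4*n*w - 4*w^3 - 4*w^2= n^2*(-w - 1) + n*(-4*w^2 - 3*w + 1) - 4*w^3 - 2*w^2 + 2*w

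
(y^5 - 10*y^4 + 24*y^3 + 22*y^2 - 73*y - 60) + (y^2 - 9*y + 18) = y^5 - 10*y^4 + 24*y^3 + 23*y^2 - 82*y - 42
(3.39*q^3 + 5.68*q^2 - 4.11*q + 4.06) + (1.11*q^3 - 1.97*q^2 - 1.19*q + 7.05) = 4.5*q^3 + 3.71*q^2 - 5.3*q + 11.11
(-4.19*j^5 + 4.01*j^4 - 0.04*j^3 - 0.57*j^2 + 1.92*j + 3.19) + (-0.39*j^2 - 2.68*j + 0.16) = -4.19*j^5 + 4.01*j^4 - 0.04*j^3 - 0.96*j^2 - 0.76*j + 3.35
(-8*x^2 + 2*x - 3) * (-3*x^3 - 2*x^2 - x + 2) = 24*x^5 + 10*x^4 + 13*x^3 - 12*x^2 + 7*x - 6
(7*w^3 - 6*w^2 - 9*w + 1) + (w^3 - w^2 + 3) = 8*w^3 - 7*w^2 - 9*w + 4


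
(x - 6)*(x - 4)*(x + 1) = x^3 - 9*x^2 + 14*x + 24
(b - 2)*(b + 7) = b^2 + 5*b - 14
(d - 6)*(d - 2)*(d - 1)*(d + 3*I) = d^4 - 9*d^3 + 3*I*d^3 + 20*d^2 - 27*I*d^2 - 12*d + 60*I*d - 36*I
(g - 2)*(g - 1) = g^2 - 3*g + 2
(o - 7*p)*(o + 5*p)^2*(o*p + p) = o^4*p + 3*o^3*p^2 + o^3*p - 45*o^2*p^3 + 3*o^2*p^2 - 175*o*p^4 - 45*o*p^3 - 175*p^4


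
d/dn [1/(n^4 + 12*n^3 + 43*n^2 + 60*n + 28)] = 2*(-2*n^3 - 18*n^2 - 43*n - 30)/(n^4 + 12*n^3 + 43*n^2 + 60*n + 28)^2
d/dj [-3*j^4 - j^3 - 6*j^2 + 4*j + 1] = -12*j^3 - 3*j^2 - 12*j + 4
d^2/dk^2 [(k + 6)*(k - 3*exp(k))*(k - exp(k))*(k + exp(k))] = -3*k^3*exp(k) - 4*k^2*exp(2*k) - 36*k^2*exp(k) + 12*k^2 + 27*k*exp(3*k) - 32*k*exp(2*k) - 90*k*exp(k) + 36*k + 180*exp(3*k) - 26*exp(2*k) - 36*exp(k)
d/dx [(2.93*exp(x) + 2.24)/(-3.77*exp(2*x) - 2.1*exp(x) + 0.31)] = (11.0461*exp(2*x) + 16.8896*exp(x) + 5.6123)*exp(x)/(14.2129*exp(4*x) + 15.834*exp(3*x) + 2.0726*exp(2*x) - 1.302*exp(x) + 0.0961)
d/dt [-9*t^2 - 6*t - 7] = -18*t - 6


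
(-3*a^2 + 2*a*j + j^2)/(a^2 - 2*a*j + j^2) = (-3*a - j)/(a - j)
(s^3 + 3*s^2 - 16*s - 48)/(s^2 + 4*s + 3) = (s^2 - 16)/(s + 1)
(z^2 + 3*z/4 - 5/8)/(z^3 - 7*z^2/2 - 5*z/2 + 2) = (z + 5/4)/(z^2 - 3*z - 4)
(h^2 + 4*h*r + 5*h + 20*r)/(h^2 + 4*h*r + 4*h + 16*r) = (h + 5)/(h + 4)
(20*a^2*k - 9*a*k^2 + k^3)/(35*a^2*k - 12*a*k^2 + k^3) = (4*a - k)/(7*a - k)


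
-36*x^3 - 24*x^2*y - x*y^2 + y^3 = (-6*x + y)*(2*x + y)*(3*x + y)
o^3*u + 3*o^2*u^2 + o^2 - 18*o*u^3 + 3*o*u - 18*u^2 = (o - 3*u)*(o + 6*u)*(o*u + 1)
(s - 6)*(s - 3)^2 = s^3 - 12*s^2 + 45*s - 54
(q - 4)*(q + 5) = q^2 + q - 20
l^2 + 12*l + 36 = (l + 6)^2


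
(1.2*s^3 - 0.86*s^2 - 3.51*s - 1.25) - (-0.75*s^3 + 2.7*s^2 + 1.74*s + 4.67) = 1.95*s^3 - 3.56*s^2 - 5.25*s - 5.92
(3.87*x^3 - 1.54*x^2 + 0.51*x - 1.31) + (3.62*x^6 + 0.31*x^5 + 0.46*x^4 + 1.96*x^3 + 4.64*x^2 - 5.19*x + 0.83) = 3.62*x^6 + 0.31*x^5 + 0.46*x^4 + 5.83*x^3 + 3.1*x^2 - 4.68*x - 0.48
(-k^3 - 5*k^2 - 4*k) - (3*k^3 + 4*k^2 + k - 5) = -4*k^3 - 9*k^2 - 5*k + 5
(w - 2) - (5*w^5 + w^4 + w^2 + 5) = -5*w^5 - w^4 - w^2 + w - 7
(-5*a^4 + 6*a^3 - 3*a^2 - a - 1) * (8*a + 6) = -40*a^5 + 18*a^4 + 12*a^3 - 26*a^2 - 14*a - 6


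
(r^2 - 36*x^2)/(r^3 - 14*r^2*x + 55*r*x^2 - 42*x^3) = (r + 6*x)/(r^2 - 8*r*x + 7*x^2)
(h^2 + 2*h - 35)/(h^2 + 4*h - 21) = (h - 5)/(h - 3)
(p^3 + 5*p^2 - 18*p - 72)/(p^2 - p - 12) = p + 6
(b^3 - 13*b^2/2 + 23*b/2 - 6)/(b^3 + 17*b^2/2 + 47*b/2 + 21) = (2*b^3 - 13*b^2 + 23*b - 12)/(2*b^3 + 17*b^2 + 47*b + 42)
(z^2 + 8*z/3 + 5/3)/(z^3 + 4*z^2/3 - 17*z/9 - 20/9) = 3/(3*z - 4)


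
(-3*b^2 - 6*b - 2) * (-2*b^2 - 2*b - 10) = 6*b^4 + 18*b^3 + 46*b^2 + 64*b + 20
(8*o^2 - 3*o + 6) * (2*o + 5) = 16*o^3 + 34*o^2 - 3*o + 30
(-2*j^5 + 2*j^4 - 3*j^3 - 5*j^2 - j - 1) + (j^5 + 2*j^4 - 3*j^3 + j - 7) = -j^5 + 4*j^4 - 6*j^3 - 5*j^2 - 8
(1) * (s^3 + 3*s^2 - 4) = s^3 + 3*s^2 - 4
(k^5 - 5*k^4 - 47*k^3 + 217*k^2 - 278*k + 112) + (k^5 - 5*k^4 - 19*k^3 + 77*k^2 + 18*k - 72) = 2*k^5 - 10*k^4 - 66*k^3 + 294*k^2 - 260*k + 40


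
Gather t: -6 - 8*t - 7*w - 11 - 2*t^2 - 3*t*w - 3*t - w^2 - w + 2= -2*t^2 + t*(-3*w - 11) - w^2 - 8*w - 15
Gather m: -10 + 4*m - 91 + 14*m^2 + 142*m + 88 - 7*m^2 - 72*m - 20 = 7*m^2 + 74*m - 33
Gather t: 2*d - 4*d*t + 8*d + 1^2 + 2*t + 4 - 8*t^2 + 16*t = 10*d - 8*t^2 + t*(18 - 4*d) + 5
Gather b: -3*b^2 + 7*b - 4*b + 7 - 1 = -3*b^2 + 3*b + 6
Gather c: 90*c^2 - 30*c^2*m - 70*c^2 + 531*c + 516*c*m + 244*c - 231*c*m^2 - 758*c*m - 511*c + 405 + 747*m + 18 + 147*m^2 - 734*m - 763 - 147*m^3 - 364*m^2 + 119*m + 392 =c^2*(20 - 30*m) + c*(-231*m^2 - 242*m + 264) - 147*m^3 - 217*m^2 + 132*m + 52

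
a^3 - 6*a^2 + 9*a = a*(a - 3)^2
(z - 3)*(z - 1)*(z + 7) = z^3 + 3*z^2 - 25*z + 21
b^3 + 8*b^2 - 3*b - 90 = (b - 3)*(b + 5)*(b + 6)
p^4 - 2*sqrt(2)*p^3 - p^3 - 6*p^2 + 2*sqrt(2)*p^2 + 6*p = p*(p - 1)*(p - 3*sqrt(2))*(p + sqrt(2))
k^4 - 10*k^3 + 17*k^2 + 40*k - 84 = (k - 7)*(k - 3)*(k - 2)*(k + 2)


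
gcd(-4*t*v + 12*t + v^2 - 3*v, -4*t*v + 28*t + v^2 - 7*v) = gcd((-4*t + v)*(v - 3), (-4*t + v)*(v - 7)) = 4*t - v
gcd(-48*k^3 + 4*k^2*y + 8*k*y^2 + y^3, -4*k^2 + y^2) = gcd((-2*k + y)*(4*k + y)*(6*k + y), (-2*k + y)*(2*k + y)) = -2*k + y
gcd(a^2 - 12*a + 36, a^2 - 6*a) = a - 6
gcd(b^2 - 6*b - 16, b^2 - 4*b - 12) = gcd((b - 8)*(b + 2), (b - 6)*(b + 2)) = b + 2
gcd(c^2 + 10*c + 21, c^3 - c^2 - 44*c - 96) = c + 3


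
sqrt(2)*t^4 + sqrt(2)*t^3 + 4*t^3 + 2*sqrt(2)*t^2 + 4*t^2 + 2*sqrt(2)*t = t*(t + sqrt(2))^2*(sqrt(2)*t + sqrt(2))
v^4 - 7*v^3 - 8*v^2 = v^2*(v - 8)*(v + 1)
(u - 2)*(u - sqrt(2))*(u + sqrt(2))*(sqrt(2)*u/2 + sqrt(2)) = sqrt(2)*u^4/2 - 3*sqrt(2)*u^2 + 4*sqrt(2)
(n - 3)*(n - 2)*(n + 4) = n^3 - n^2 - 14*n + 24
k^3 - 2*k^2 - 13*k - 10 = (k - 5)*(k + 1)*(k + 2)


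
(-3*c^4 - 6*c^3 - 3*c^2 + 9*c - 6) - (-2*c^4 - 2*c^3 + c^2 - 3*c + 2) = -c^4 - 4*c^3 - 4*c^2 + 12*c - 8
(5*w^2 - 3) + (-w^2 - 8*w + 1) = 4*w^2 - 8*w - 2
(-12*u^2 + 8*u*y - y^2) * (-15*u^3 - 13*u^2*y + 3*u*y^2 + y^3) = 180*u^5 + 36*u^4*y - 125*u^3*y^2 + 25*u^2*y^3 + 5*u*y^4 - y^5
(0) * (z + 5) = 0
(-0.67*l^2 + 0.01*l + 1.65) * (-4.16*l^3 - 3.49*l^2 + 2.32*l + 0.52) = 2.7872*l^5 + 2.2967*l^4 - 8.4533*l^3 - 6.0837*l^2 + 3.8332*l + 0.858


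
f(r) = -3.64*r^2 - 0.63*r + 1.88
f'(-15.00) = 108.57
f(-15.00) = -807.67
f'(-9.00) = 64.89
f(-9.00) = -287.29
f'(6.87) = -50.64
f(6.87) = -174.24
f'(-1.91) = 13.27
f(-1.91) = -10.20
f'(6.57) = -48.46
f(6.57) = -159.38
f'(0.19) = -2.01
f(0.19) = 1.63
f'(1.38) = -10.68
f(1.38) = -5.92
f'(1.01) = -7.98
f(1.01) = -2.47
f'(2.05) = -15.55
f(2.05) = -14.71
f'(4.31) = -32.01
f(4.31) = -68.45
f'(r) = -7.28*r - 0.63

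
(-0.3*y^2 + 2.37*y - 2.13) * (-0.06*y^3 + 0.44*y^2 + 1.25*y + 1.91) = 0.018*y^5 - 0.2742*y^4 + 0.7956*y^3 + 1.4523*y^2 + 1.8642*y - 4.0683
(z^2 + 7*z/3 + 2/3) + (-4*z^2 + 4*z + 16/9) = -3*z^2 + 19*z/3 + 22/9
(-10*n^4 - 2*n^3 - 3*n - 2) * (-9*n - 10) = 90*n^5 + 118*n^4 + 20*n^3 + 27*n^2 + 48*n + 20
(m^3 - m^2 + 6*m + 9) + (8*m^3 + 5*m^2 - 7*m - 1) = 9*m^3 + 4*m^2 - m + 8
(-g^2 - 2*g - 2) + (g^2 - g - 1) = -3*g - 3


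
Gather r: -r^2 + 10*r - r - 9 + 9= -r^2 + 9*r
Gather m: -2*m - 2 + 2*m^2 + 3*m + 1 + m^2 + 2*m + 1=3*m^2 + 3*m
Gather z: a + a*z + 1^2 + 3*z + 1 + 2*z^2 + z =a + 2*z^2 + z*(a + 4) + 2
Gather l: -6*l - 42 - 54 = -6*l - 96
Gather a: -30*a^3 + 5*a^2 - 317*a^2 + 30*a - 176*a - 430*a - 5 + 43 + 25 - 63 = -30*a^3 - 312*a^2 - 576*a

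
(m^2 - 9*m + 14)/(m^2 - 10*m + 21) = (m - 2)/(m - 3)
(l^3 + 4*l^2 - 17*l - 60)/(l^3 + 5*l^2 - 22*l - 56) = (l^2 + 8*l + 15)/(l^2 + 9*l + 14)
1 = 1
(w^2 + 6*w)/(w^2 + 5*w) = (w + 6)/(w + 5)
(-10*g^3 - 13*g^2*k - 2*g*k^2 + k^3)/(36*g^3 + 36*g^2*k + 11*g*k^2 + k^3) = (-5*g^2 - 4*g*k + k^2)/(18*g^2 + 9*g*k + k^2)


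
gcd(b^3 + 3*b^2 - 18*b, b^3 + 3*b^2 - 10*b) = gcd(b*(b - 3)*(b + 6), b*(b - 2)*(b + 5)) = b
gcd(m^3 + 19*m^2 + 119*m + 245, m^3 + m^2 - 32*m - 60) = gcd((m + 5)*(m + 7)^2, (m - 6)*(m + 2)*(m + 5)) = m + 5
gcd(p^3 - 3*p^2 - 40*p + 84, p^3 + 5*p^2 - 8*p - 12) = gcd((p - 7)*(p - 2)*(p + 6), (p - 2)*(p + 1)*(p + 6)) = p^2 + 4*p - 12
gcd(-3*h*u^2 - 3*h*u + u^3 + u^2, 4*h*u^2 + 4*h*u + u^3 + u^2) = u^2 + u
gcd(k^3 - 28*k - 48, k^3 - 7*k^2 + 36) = k^2 - 4*k - 12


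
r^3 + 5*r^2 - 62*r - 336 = (r - 8)*(r + 6)*(r + 7)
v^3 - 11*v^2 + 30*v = v*(v - 6)*(v - 5)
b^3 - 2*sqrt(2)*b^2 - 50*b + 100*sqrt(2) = (b - 5*sqrt(2))*(b - 2*sqrt(2))*(b + 5*sqrt(2))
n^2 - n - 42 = (n - 7)*(n + 6)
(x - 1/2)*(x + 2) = x^2 + 3*x/2 - 1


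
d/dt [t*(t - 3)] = 2*t - 3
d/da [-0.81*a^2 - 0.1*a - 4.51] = -1.62*a - 0.1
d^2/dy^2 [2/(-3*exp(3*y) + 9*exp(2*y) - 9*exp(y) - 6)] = 2*(-6*(exp(2*y) - 2*exp(y) + 1)^2*exp(y) + (3*exp(2*y) - 4*exp(y) + 1)*(exp(3*y) - 3*exp(2*y) + 3*exp(y) + 2))*exp(y)/(exp(3*y) - 3*exp(2*y) + 3*exp(y) + 2)^3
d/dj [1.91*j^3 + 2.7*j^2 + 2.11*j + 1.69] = 5.73*j^2 + 5.4*j + 2.11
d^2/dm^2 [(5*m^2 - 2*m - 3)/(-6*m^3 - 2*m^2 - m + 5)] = 4*(-90*m^6 + 108*m^5 + 405*m^4 - 378*m^3 + 150*m^2 + 174*m - 41)/(216*m^9 + 216*m^8 + 180*m^7 - 460*m^6 - 330*m^5 - 234*m^4 + 391*m^3 + 135*m^2 + 75*m - 125)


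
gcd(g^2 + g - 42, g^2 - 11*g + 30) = g - 6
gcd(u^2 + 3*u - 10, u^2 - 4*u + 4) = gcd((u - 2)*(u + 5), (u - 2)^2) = u - 2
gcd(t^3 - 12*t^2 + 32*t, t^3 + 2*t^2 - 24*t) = t^2 - 4*t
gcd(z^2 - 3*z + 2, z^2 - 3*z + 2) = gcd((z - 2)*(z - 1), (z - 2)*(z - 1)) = z^2 - 3*z + 2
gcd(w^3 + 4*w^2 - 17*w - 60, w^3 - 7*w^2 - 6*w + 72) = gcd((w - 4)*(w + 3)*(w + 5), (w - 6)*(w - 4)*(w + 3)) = w^2 - w - 12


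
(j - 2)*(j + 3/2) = j^2 - j/2 - 3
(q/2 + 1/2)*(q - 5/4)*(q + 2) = q^3/2 + 7*q^2/8 - 7*q/8 - 5/4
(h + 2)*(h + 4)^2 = h^3 + 10*h^2 + 32*h + 32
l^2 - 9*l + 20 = (l - 5)*(l - 4)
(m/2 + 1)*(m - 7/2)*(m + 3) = m^3/2 + 3*m^2/4 - 23*m/4 - 21/2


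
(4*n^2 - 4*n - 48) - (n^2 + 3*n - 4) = 3*n^2 - 7*n - 44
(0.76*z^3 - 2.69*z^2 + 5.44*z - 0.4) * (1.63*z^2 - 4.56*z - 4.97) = 1.2388*z^5 - 7.8503*z^4 + 17.3564*z^3 - 12.0891*z^2 - 25.2128*z + 1.988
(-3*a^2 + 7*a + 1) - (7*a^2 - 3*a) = -10*a^2 + 10*a + 1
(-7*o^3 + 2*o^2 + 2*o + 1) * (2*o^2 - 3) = -14*o^5 + 4*o^4 + 25*o^3 - 4*o^2 - 6*o - 3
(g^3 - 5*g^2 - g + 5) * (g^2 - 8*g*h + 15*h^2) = g^5 - 8*g^4*h - 5*g^4 + 15*g^3*h^2 + 40*g^3*h - g^3 - 75*g^2*h^2 + 8*g^2*h + 5*g^2 - 15*g*h^2 - 40*g*h + 75*h^2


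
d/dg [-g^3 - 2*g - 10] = -3*g^2 - 2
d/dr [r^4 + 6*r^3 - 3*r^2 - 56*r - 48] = 4*r^3 + 18*r^2 - 6*r - 56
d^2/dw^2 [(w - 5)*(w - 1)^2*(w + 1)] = 12*w^2 - 36*w + 8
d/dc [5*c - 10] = 5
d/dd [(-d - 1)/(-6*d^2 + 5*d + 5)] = 6*d*(-d - 2)/(36*d^4 - 60*d^3 - 35*d^2 + 50*d + 25)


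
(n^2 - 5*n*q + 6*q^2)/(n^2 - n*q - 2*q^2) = (n - 3*q)/(n + q)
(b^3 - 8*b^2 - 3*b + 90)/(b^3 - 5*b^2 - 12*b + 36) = (b - 5)/(b - 2)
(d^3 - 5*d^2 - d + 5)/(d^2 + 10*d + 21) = (d^3 - 5*d^2 - d + 5)/(d^2 + 10*d + 21)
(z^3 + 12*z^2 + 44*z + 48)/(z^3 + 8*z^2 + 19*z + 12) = (z^2 + 8*z + 12)/(z^2 + 4*z + 3)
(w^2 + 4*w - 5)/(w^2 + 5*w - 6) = (w + 5)/(w + 6)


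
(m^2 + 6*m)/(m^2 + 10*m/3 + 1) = 3*m*(m + 6)/(3*m^2 + 10*m + 3)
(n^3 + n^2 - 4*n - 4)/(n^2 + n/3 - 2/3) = 3*(n^2 - 4)/(3*n - 2)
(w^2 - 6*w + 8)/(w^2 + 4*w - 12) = (w - 4)/(w + 6)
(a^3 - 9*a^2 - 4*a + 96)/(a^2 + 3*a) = a - 12 + 32/a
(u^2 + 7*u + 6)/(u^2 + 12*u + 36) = (u + 1)/(u + 6)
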